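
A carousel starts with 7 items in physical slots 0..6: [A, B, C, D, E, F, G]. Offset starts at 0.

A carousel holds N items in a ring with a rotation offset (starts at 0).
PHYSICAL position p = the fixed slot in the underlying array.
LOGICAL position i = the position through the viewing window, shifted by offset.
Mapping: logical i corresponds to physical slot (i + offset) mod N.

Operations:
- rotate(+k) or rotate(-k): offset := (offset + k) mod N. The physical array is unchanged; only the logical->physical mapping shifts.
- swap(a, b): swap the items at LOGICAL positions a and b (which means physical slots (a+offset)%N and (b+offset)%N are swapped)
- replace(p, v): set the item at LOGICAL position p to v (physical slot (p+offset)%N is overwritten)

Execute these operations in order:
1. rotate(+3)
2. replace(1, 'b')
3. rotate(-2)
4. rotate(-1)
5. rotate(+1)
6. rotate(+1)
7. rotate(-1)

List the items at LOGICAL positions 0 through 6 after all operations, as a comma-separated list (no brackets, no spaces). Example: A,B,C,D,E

Answer: B,C,D,b,F,G,A

Derivation:
After op 1 (rotate(+3)): offset=3, physical=[A,B,C,D,E,F,G], logical=[D,E,F,G,A,B,C]
After op 2 (replace(1, 'b')): offset=3, physical=[A,B,C,D,b,F,G], logical=[D,b,F,G,A,B,C]
After op 3 (rotate(-2)): offset=1, physical=[A,B,C,D,b,F,G], logical=[B,C,D,b,F,G,A]
After op 4 (rotate(-1)): offset=0, physical=[A,B,C,D,b,F,G], logical=[A,B,C,D,b,F,G]
After op 5 (rotate(+1)): offset=1, physical=[A,B,C,D,b,F,G], logical=[B,C,D,b,F,G,A]
After op 6 (rotate(+1)): offset=2, physical=[A,B,C,D,b,F,G], logical=[C,D,b,F,G,A,B]
After op 7 (rotate(-1)): offset=1, physical=[A,B,C,D,b,F,G], logical=[B,C,D,b,F,G,A]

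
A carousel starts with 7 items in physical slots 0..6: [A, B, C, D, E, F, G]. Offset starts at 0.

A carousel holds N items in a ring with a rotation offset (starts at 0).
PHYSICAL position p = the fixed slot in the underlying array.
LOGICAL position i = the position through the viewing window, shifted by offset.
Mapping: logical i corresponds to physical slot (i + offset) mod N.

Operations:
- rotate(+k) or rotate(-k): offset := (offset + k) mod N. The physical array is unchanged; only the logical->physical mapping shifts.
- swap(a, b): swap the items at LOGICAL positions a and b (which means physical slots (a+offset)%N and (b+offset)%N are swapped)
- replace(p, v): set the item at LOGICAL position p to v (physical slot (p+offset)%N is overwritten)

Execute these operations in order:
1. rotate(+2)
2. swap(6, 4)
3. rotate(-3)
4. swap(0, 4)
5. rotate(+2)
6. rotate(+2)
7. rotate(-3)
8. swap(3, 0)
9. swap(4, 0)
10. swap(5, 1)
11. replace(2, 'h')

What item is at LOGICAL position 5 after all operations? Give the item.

Answer: G

Derivation:
After op 1 (rotate(+2)): offset=2, physical=[A,B,C,D,E,F,G], logical=[C,D,E,F,G,A,B]
After op 2 (swap(6, 4)): offset=2, physical=[A,G,C,D,E,F,B], logical=[C,D,E,F,B,A,G]
After op 3 (rotate(-3)): offset=6, physical=[A,G,C,D,E,F,B], logical=[B,A,G,C,D,E,F]
After op 4 (swap(0, 4)): offset=6, physical=[A,G,C,B,E,F,D], logical=[D,A,G,C,B,E,F]
After op 5 (rotate(+2)): offset=1, physical=[A,G,C,B,E,F,D], logical=[G,C,B,E,F,D,A]
After op 6 (rotate(+2)): offset=3, physical=[A,G,C,B,E,F,D], logical=[B,E,F,D,A,G,C]
After op 7 (rotate(-3)): offset=0, physical=[A,G,C,B,E,F,D], logical=[A,G,C,B,E,F,D]
After op 8 (swap(3, 0)): offset=0, physical=[B,G,C,A,E,F,D], logical=[B,G,C,A,E,F,D]
After op 9 (swap(4, 0)): offset=0, physical=[E,G,C,A,B,F,D], logical=[E,G,C,A,B,F,D]
After op 10 (swap(5, 1)): offset=0, physical=[E,F,C,A,B,G,D], logical=[E,F,C,A,B,G,D]
After op 11 (replace(2, 'h')): offset=0, physical=[E,F,h,A,B,G,D], logical=[E,F,h,A,B,G,D]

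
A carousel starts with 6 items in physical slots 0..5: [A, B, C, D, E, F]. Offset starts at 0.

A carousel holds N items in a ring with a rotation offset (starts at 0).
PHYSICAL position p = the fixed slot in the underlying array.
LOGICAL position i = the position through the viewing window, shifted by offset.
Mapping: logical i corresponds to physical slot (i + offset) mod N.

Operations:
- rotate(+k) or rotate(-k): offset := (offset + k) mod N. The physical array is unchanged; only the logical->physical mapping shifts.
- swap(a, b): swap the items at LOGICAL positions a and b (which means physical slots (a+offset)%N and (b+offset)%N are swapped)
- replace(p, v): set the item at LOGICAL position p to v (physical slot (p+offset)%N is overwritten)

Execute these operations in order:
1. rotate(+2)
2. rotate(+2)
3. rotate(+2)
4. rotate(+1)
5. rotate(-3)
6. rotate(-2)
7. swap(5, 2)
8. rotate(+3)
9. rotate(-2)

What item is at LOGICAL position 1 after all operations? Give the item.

Answer: B

Derivation:
After op 1 (rotate(+2)): offset=2, physical=[A,B,C,D,E,F], logical=[C,D,E,F,A,B]
After op 2 (rotate(+2)): offset=4, physical=[A,B,C,D,E,F], logical=[E,F,A,B,C,D]
After op 3 (rotate(+2)): offset=0, physical=[A,B,C,D,E,F], logical=[A,B,C,D,E,F]
After op 4 (rotate(+1)): offset=1, physical=[A,B,C,D,E,F], logical=[B,C,D,E,F,A]
After op 5 (rotate(-3)): offset=4, physical=[A,B,C,D,E,F], logical=[E,F,A,B,C,D]
After op 6 (rotate(-2)): offset=2, physical=[A,B,C,D,E,F], logical=[C,D,E,F,A,B]
After op 7 (swap(5, 2)): offset=2, physical=[A,E,C,D,B,F], logical=[C,D,B,F,A,E]
After op 8 (rotate(+3)): offset=5, physical=[A,E,C,D,B,F], logical=[F,A,E,C,D,B]
After op 9 (rotate(-2)): offset=3, physical=[A,E,C,D,B,F], logical=[D,B,F,A,E,C]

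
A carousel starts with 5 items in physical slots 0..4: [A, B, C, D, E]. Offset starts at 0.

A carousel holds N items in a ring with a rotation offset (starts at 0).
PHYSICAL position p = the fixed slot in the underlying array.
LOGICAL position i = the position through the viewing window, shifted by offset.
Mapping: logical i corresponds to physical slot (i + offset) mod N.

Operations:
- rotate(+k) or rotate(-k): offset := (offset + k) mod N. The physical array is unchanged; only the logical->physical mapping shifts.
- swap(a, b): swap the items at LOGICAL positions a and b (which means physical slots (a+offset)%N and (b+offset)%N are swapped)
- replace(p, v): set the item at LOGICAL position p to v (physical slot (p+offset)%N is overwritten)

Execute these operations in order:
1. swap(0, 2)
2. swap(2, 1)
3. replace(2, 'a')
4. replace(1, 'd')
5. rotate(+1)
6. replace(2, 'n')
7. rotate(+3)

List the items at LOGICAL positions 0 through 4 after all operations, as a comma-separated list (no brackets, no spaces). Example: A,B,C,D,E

After op 1 (swap(0, 2)): offset=0, physical=[C,B,A,D,E], logical=[C,B,A,D,E]
After op 2 (swap(2, 1)): offset=0, physical=[C,A,B,D,E], logical=[C,A,B,D,E]
After op 3 (replace(2, 'a')): offset=0, physical=[C,A,a,D,E], logical=[C,A,a,D,E]
After op 4 (replace(1, 'd')): offset=0, physical=[C,d,a,D,E], logical=[C,d,a,D,E]
After op 5 (rotate(+1)): offset=1, physical=[C,d,a,D,E], logical=[d,a,D,E,C]
After op 6 (replace(2, 'n')): offset=1, physical=[C,d,a,n,E], logical=[d,a,n,E,C]
After op 7 (rotate(+3)): offset=4, physical=[C,d,a,n,E], logical=[E,C,d,a,n]

Answer: E,C,d,a,n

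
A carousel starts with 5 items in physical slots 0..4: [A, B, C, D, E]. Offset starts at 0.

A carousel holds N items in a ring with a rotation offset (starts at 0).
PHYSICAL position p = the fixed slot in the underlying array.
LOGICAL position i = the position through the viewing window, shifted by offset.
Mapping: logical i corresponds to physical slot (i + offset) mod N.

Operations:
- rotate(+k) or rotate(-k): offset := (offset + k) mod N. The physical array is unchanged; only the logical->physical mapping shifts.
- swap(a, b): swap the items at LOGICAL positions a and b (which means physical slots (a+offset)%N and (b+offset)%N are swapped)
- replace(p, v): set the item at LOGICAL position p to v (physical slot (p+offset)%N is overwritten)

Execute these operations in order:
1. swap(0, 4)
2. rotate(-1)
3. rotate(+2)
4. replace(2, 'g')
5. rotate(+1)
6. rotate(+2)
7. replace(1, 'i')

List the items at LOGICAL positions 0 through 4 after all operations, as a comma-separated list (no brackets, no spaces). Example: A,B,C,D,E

Answer: A,i,B,C,g

Derivation:
After op 1 (swap(0, 4)): offset=0, physical=[E,B,C,D,A], logical=[E,B,C,D,A]
After op 2 (rotate(-1)): offset=4, physical=[E,B,C,D,A], logical=[A,E,B,C,D]
After op 3 (rotate(+2)): offset=1, physical=[E,B,C,D,A], logical=[B,C,D,A,E]
After op 4 (replace(2, 'g')): offset=1, physical=[E,B,C,g,A], logical=[B,C,g,A,E]
After op 5 (rotate(+1)): offset=2, physical=[E,B,C,g,A], logical=[C,g,A,E,B]
After op 6 (rotate(+2)): offset=4, physical=[E,B,C,g,A], logical=[A,E,B,C,g]
After op 7 (replace(1, 'i')): offset=4, physical=[i,B,C,g,A], logical=[A,i,B,C,g]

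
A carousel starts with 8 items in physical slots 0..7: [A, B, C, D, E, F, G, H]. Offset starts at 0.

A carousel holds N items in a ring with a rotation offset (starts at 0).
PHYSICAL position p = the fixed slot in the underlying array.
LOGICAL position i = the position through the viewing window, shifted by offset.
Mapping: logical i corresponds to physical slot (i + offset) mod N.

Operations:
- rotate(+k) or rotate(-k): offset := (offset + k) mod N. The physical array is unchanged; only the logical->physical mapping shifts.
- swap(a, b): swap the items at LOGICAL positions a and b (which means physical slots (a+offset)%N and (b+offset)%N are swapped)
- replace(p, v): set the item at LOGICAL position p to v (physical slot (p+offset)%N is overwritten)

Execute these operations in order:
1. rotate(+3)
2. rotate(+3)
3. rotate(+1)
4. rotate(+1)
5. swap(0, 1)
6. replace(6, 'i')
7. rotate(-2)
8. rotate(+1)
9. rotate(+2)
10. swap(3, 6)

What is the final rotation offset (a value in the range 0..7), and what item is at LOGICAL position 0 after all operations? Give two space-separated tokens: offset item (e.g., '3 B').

After op 1 (rotate(+3)): offset=3, physical=[A,B,C,D,E,F,G,H], logical=[D,E,F,G,H,A,B,C]
After op 2 (rotate(+3)): offset=6, physical=[A,B,C,D,E,F,G,H], logical=[G,H,A,B,C,D,E,F]
After op 3 (rotate(+1)): offset=7, physical=[A,B,C,D,E,F,G,H], logical=[H,A,B,C,D,E,F,G]
After op 4 (rotate(+1)): offset=0, physical=[A,B,C,D,E,F,G,H], logical=[A,B,C,D,E,F,G,H]
After op 5 (swap(0, 1)): offset=0, physical=[B,A,C,D,E,F,G,H], logical=[B,A,C,D,E,F,G,H]
After op 6 (replace(6, 'i')): offset=0, physical=[B,A,C,D,E,F,i,H], logical=[B,A,C,D,E,F,i,H]
After op 7 (rotate(-2)): offset=6, physical=[B,A,C,D,E,F,i,H], logical=[i,H,B,A,C,D,E,F]
After op 8 (rotate(+1)): offset=7, physical=[B,A,C,D,E,F,i,H], logical=[H,B,A,C,D,E,F,i]
After op 9 (rotate(+2)): offset=1, physical=[B,A,C,D,E,F,i,H], logical=[A,C,D,E,F,i,H,B]
After op 10 (swap(3, 6)): offset=1, physical=[B,A,C,D,H,F,i,E], logical=[A,C,D,H,F,i,E,B]

Answer: 1 A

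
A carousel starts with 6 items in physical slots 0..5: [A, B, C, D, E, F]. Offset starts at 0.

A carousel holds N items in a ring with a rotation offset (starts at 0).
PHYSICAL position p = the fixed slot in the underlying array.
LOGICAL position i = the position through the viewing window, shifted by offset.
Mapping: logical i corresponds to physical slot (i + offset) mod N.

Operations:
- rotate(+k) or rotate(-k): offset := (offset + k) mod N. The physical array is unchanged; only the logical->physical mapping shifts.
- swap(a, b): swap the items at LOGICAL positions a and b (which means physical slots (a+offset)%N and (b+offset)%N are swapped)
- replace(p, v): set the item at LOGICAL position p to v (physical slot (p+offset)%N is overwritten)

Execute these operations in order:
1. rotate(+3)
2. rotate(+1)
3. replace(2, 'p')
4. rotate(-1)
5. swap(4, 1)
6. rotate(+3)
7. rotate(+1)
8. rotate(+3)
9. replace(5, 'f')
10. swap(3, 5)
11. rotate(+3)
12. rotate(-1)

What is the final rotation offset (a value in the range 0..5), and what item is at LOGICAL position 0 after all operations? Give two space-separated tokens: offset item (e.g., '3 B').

Answer: 0 p

Derivation:
After op 1 (rotate(+3)): offset=3, physical=[A,B,C,D,E,F], logical=[D,E,F,A,B,C]
After op 2 (rotate(+1)): offset=4, physical=[A,B,C,D,E,F], logical=[E,F,A,B,C,D]
After op 3 (replace(2, 'p')): offset=4, physical=[p,B,C,D,E,F], logical=[E,F,p,B,C,D]
After op 4 (rotate(-1)): offset=3, physical=[p,B,C,D,E,F], logical=[D,E,F,p,B,C]
After op 5 (swap(4, 1)): offset=3, physical=[p,E,C,D,B,F], logical=[D,B,F,p,E,C]
After op 6 (rotate(+3)): offset=0, physical=[p,E,C,D,B,F], logical=[p,E,C,D,B,F]
After op 7 (rotate(+1)): offset=1, physical=[p,E,C,D,B,F], logical=[E,C,D,B,F,p]
After op 8 (rotate(+3)): offset=4, physical=[p,E,C,D,B,F], logical=[B,F,p,E,C,D]
After op 9 (replace(5, 'f')): offset=4, physical=[p,E,C,f,B,F], logical=[B,F,p,E,C,f]
After op 10 (swap(3, 5)): offset=4, physical=[p,f,C,E,B,F], logical=[B,F,p,f,C,E]
After op 11 (rotate(+3)): offset=1, physical=[p,f,C,E,B,F], logical=[f,C,E,B,F,p]
After op 12 (rotate(-1)): offset=0, physical=[p,f,C,E,B,F], logical=[p,f,C,E,B,F]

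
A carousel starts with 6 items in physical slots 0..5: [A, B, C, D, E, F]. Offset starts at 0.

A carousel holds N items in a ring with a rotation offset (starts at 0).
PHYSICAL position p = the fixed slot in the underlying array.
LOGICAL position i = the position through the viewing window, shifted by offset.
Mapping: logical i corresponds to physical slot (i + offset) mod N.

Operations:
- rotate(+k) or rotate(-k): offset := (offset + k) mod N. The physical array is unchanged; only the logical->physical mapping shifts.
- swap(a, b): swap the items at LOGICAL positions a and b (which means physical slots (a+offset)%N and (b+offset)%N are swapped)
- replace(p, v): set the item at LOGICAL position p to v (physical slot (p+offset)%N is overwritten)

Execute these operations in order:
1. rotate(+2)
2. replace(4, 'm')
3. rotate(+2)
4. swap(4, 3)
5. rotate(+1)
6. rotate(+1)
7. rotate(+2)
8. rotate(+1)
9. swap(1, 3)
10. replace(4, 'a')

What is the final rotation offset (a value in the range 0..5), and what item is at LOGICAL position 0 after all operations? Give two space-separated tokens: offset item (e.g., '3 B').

Answer: 3 D

Derivation:
After op 1 (rotate(+2)): offset=2, physical=[A,B,C,D,E,F], logical=[C,D,E,F,A,B]
After op 2 (replace(4, 'm')): offset=2, physical=[m,B,C,D,E,F], logical=[C,D,E,F,m,B]
After op 3 (rotate(+2)): offset=4, physical=[m,B,C,D,E,F], logical=[E,F,m,B,C,D]
After op 4 (swap(4, 3)): offset=4, physical=[m,C,B,D,E,F], logical=[E,F,m,C,B,D]
After op 5 (rotate(+1)): offset=5, physical=[m,C,B,D,E,F], logical=[F,m,C,B,D,E]
After op 6 (rotate(+1)): offset=0, physical=[m,C,B,D,E,F], logical=[m,C,B,D,E,F]
After op 7 (rotate(+2)): offset=2, physical=[m,C,B,D,E,F], logical=[B,D,E,F,m,C]
After op 8 (rotate(+1)): offset=3, physical=[m,C,B,D,E,F], logical=[D,E,F,m,C,B]
After op 9 (swap(1, 3)): offset=3, physical=[E,C,B,D,m,F], logical=[D,m,F,E,C,B]
After op 10 (replace(4, 'a')): offset=3, physical=[E,a,B,D,m,F], logical=[D,m,F,E,a,B]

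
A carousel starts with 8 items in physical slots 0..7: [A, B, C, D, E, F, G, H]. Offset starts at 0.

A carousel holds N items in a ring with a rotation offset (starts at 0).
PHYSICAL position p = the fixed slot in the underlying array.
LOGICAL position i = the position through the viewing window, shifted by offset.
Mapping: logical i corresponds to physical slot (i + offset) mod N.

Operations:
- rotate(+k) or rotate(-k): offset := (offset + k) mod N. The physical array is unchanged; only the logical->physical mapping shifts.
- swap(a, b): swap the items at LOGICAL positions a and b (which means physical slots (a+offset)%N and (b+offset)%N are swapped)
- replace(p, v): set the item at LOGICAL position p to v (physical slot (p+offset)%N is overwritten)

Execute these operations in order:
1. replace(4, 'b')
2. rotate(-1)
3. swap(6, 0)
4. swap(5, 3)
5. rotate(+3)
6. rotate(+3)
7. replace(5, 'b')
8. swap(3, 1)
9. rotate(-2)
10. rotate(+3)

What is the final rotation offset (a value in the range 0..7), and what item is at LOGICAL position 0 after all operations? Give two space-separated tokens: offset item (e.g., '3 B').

Answer: 6 A

Derivation:
After op 1 (replace(4, 'b')): offset=0, physical=[A,B,C,D,b,F,G,H], logical=[A,B,C,D,b,F,G,H]
After op 2 (rotate(-1)): offset=7, physical=[A,B,C,D,b,F,G,H], logical=[H,A,B,C,D,b,F,G]
After op 3 (swap(6, 0)): offset=7, physical=[A,B,C,D,b,H,G,F], logical=[F,A,B,C,D,b,H,G]
After op 4 (swap(5, 3)): offset=7, physical=[A,B,b,D,C,H,G,F], logical=[F,A,B,b,D,C,H,G]
After op 5 (rotate(+3)): offset=2, physical=[A,B,b,D,C,H,G,F], logical=[b,D,C,H,G,F,A,B]
After op 6 (rotate(+3)): offset=5, physical=[A,B,b,D,C,H,G,F], logical=[H,G,F,A,B,b,D,C]
After op 7 (replace(5, 'b')): offset=5, physical=[A,B,b,D,C,H,G,F], logical=[H,G,F,A,B,b,D,C]
After op 8 (swap(3, 1)): offset=5, physical=[G,B,b,D,C,H,A,F], logical=[H,A,F,G,B,b,D,C]
After op 9 (rotate(-2)): offset=3, physical=[G,B,b,D,C,H,A,F], logical=[D,C,H,A,F,G,B,b]
After op 10 (rotate(+3)): offset=6, physical=[G,B,b,D,C,H,A,F], logical=[A,F,G,B,b,D,C,H]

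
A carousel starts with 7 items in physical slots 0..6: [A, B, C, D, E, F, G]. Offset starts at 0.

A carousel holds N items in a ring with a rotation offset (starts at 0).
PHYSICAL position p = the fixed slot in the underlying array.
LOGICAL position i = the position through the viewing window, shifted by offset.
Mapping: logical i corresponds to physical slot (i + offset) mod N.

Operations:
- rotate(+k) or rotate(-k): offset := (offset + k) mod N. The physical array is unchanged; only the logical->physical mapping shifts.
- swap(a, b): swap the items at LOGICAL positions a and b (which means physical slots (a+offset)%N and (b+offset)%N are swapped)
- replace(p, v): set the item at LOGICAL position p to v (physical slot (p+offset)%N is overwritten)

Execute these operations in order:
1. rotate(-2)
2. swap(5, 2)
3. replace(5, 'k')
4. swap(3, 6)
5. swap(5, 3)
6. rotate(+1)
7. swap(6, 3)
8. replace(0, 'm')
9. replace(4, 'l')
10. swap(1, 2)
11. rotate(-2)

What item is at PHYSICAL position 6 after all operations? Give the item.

After op 1 (rotate(-2)): offset=5, physical=[A,B,C,D,E,F,G], logical=[F,G,A,B,C,D,E]
After op 2 (swap(5, 2)): offset=5, physical=[D,B,C,A,E,F,G], logical=[F,G,D,B,C,A,E]
After op 3 (replace(5, 'k')): offset=5, physical=[D,B,C,k,E,F,G], logical=[F,G,D,B,C,k,E]
After op 4 (swap(3, 6)): offset=5, physical=[D,E,C,k,B,F,G], logical=[F,G,D,E,C,k,B]
After op 5 (swap(5, 3)): offset=5, physical=[D,k,C,E,B,F,G], logical=[F,G,D,k,C,E,B]
After op 6 (rotate(+1)): offset=6, physical=[D,k,C,E,B,F,G], logical=[G,D,k,C,E,B,F]
After op 7 (swap(6, 3)): offset=6, physical=[D,k,F,E,B,C,G], logical=[G,D,k,F,E,B,C]
After op 8 (replace(0, 'm')): offset=6, physical=[D,k,F,E,B,C,m], logical=[m,D,k,F,E,B,C]
After op 9 (replace(4, 'l')): offset=6, physical=[D,k,F,l,B,C,m], logical=[m,D,k,F,l,B,C]
After op 10 (swap(1, 2)): offset=6, physical=[k,D,F,l,B,C,m], logical=[m,k,D,F,l,B,C]
After op 11 (rotate(-2)): offset=4, physical=[k,D,F,l,B,C,m], logical=[B,C,m,k,D,F,l]

Answer: m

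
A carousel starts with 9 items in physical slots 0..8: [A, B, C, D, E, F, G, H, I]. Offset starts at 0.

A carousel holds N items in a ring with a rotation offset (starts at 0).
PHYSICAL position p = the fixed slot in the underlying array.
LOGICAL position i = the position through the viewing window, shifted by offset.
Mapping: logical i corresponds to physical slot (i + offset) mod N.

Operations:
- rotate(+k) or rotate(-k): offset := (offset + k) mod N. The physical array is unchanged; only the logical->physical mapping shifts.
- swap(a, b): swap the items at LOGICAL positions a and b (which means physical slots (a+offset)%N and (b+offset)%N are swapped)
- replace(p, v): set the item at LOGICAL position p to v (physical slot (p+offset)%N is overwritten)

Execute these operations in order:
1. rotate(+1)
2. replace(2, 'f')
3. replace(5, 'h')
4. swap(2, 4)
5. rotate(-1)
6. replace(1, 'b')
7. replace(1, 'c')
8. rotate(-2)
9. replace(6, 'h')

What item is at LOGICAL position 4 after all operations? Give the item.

After op 1 (rotate(+1)): offset=1, physical=[A,B,C,D,E,F,G,H,I], logical=[B,C,D,E,F,G,H,I,A]
After op 2 (replace(2, 'f')): offset=1, physical=[A,B,C,f,E,F,G,H,I], logical=[B,C,f,E,F,G,H,I,A]
After op 3 (replace(5, 'h')): offset=1, physical=[A,B,C,f,E,F,h,H,I], logical=[B,C,f,E,F,h,H,I,A]
After op 4 (swap(2, 4)): offset=1, physical=[A,B,C,F,E,f,h,H,I], logical=[B,C,F,E,f,h,H,I,A]
After op 5 (rotate(-1)): offset=0, physical=[A,B,C,F,E,f,h,H,I], logical=[A,B,C,F,E,f,h,H,I]
After op 6 (replace(1, 'b')): offset=0, physical=[A,b,C,F,E,f,h,H,I], logical=[A,b,C,F,E,f,h,H,I]
After op 7 (replace(1, 'c')): offset=0, physical=[A,c,C,F,E,f,h,H,I], logical=[A,c,C,F,E,f,h,H,I]
After op 8 (rotate(-2)): offset=7, physical=[A,c,C,F,E,f,h,H,I], logical=[H,I,A,c,C,F,E,f,h]
After op 9 (replace(6, 'h')): offset=7, physical=[A,c,C,F,h,f,h,H,I], logical=[H,I,A,c,C,F,h,f,h]

Answer: C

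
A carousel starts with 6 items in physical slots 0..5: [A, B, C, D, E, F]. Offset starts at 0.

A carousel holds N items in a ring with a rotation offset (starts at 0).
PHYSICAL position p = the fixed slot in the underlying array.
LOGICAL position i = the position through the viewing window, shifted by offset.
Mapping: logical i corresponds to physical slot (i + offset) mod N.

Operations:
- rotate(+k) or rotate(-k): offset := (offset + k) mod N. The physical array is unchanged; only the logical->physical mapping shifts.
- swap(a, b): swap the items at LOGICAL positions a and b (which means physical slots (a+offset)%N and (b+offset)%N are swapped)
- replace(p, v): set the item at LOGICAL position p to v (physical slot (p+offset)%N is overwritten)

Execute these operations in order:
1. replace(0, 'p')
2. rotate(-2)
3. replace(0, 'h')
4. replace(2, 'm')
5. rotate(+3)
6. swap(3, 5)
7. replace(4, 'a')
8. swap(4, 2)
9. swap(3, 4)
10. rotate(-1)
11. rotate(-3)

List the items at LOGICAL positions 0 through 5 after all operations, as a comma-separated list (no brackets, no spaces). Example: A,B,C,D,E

After op 1 (replace(0, 'p')): offset=0, physical=[p,B,C,D,E,F], logical=[p,B,C,D,E,F]
After op 2 (rotate(-2)): offset=4, physical=[p,B,C,D,E,F], logical=[E,F,p,B,C,D]
After op 3 (replace(0, 'h')): offset=4, physical=[p,B,C,D,h,F], logical=[h,F,p,B,C,D]
After op 4 (replace(2, 'm')): offset=4, physical=[m,B,C,D,h,F], logical=[h,F,m,B,C,D]
After op 5 (rotate(+3)): offset=1, physical=[m,B,C,D,h,F], logical=[B,C,D,h,F,m]
After op 6 (swap(3, 5)): offset=1, physical=[h,B,C,D,m,F], logical=[B,C,D,m,F,h]
After op 7 (replace(4, 'a')): offset=1, physical=[h,B,C,D,m,a], logical=[B,C,D,m,a,h]
After op 8 (swap(4, 2)): offset=1, physical=[h,B,C,a,m,D], logical=[B,C,a,m,D,h]
After op 9 (swap(3, 4)): offset=1, physical=[h,B,C,a,D,m], logical=[B,C,a,D,m,h]
After op 10 (rotate(-1)): offset=0, physical=[h,B,C,a,D,m], logical=[h,B,C,a,D,m]
After op 11 (rotate(-3)): offset=3, physical=[h,B,C,a,D,m], logical=[a,D,m,h,B,C]

Answer: a,D,m,h,B,C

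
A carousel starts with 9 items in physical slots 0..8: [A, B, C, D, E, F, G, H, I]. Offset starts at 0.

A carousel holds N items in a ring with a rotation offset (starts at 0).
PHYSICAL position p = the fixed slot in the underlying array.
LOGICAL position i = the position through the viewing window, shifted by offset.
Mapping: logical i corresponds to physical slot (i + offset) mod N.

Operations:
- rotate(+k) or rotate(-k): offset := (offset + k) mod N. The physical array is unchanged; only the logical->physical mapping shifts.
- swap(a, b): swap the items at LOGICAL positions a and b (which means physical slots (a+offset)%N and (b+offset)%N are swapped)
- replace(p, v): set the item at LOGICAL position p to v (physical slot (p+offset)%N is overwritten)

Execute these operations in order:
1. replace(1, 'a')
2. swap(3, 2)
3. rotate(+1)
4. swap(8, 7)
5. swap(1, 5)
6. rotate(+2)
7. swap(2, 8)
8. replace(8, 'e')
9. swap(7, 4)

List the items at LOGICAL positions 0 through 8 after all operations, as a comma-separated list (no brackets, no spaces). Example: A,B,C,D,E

After op 1 (replace(1, 'a')): offset=0, physical=[A,a,C,D,E,F,G,H,I], logical=[A,a,C,D,E,F,G,H,I]
After op 2 (swap(3, 2)): offset=0, physical=[A,a,D,C,E,F,G,H,I], logical=[A,a,D,C,E,F,G,H,I]
After op 3 (rotate(+1)): offset=1, physical=[A,a,D,C,E,F,G,H,I], logical=[a,D,C,E,F,G,H,I,A]
After op 4 (swap(8, 7)): offset=1, physical=[I,a,D,C,E,F,G,H,A], logical=[a,D,C,E,F,G,H,A,I]
After op 5 (swap(1, 5)): offset=1, physical=[I,a,G,C,E,F,D,H,A], logical=[a,G,C,E,F,D,H,A,I]
After op 6 (rotate(+2)): offset=3, physical=[I,a,G,C,E,F,D,H,A], logical=[C,E,F,D,H,A,I,a,G]
After op 7 (swap(2, 8)): offset=3, physical=[I,a,F,C,E,G,D,H,A], logical=[C,E,G,D,H,A,I,a,F]
After op 8 (replace(8, 'e')): offset=3, physical=[I,a,e,C,E,G,D,H,A], logical=[C,E,G,D,H,A,I,a,e]
After op 9 (swap(7, 4)): offset=3, physical=[I,H,e,C,E,G,D,a,A], logical=[C,E,G,D,a,A,I,H,e]

Answer: C,E,G,D,a,A,I,H,e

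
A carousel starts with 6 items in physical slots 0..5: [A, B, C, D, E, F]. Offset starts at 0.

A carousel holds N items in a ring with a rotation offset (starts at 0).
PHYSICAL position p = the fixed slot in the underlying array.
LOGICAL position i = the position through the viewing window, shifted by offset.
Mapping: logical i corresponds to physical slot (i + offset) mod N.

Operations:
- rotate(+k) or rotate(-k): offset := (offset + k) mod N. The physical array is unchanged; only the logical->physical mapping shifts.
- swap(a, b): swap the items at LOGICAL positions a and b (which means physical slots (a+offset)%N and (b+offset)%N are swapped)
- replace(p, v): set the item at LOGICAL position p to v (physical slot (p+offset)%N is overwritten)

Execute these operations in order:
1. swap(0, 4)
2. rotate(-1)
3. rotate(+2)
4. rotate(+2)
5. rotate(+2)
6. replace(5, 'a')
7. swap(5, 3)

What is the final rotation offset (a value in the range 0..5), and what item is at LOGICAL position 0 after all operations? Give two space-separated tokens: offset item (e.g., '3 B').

Answer: 5 F

Derivation:
After op 1 (swap(0, 4)): offset=0, physical=[E,B,C,D,A,F], logical=[E,B,C,D,A,F]
After op 2 (rotate(-1)): offset=5, physical=[E,B,C,D,A,F], logical=[F,E,B,C,D,A]
After op 3 (rotate(+2)): offset=1, physical=[E,B,C,D,A,F], logical=[B,C,D,A,F,E]
After op 4 (rotate(+2)): offset=3, physical=[E,B,C,D,A,F], logical=[D,A,F,E,B,C]
After op 5 (rotate(+2)): offset=5, physical=[E,B,C,D,A,F], logical=[F,E,B,C,D,A]
After op 6 (replace(5, 'a')): offset=5, physical=[E,B,C,D,a,F], logical=[F,E,B,C,D,a]
After op 7 (swap(5, 3)): offset=5, physical=[E,B,a,D,C,F], logical=[F,E,B,a,D,C]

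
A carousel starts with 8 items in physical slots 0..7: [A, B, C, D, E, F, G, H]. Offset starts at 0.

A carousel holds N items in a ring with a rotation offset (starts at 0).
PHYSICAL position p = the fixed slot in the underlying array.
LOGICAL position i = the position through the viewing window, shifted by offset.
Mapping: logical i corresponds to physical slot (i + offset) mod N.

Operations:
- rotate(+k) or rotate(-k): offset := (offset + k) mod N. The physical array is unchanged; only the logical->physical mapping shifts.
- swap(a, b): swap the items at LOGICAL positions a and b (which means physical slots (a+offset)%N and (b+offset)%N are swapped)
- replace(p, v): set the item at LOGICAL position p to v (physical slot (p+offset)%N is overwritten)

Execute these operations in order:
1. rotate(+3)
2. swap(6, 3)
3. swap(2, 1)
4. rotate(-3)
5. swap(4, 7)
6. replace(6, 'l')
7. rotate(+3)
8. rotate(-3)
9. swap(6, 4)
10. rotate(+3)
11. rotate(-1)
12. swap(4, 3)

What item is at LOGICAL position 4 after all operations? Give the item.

After op 1 (rotate(+3)): offset=3, physical=[A,B,C,D,E,F,G,H], logical=[D,E,F,G,H,A,B,C]
After op 2 (swap(6, 3)): offset=3, physical=[A,G,C,D,E,F,B,H], logical=[D,E,F,B,H,A,G,C]
After op 3 (swap(2, 1)): offset=3, physical=[A,G,C,D,F,E,B,H], logical=[D,F,E,B,H,A,G,C]
After op 4 (rotate(-3)): offset=0, physical=[A,G,C,D,F,E,B,H], logical=[A,G,C,D,F,E,B,H]
After op 5 (swap(4, 7)): offset=0, physical=[A,G,C,D,H,E,B,F], logical=[A,G,C,D,H,E,B,F]
After op 6 (replace(6, 'l')): offset=0, physical=[A,G,C,D,H,E,l,F], logical=[A,G,C,D,H,E,l,F]
After op 7 (rotate(+3)): offset=3, physical=[A,G,C,D,H,E,l,F], logical=[D,H,E,l,F,A,G,C]
After op 8 (rotate(-3)): offset=0, physical=[A,G,C,D,H,E,l,F], logical=[A,G,C,D,H,E,l,F]
After op 9 (swap(6, 4)): offset=0, physical=[A,G,C,D,l,E,H,F], logical=[A,G,C,D,l,E,H,F]
After op 10 (rotate(+3)): offset=3, physical=[A,G,C,D,l,E,H,F], logical=[D,l,E,H,F,A,G,C]
After op 11 (rotate(-1)): offset=2, physical=[A,G,C,D,l,E,H,F], logical=[C,D,l,E,H,F,A,G]
After op 12 (swap(4, 3)): offset=2, physical=[A,G,C,D,l,H,E,F], logical=[C,D,l,H,E,F,A,G]

Answer: E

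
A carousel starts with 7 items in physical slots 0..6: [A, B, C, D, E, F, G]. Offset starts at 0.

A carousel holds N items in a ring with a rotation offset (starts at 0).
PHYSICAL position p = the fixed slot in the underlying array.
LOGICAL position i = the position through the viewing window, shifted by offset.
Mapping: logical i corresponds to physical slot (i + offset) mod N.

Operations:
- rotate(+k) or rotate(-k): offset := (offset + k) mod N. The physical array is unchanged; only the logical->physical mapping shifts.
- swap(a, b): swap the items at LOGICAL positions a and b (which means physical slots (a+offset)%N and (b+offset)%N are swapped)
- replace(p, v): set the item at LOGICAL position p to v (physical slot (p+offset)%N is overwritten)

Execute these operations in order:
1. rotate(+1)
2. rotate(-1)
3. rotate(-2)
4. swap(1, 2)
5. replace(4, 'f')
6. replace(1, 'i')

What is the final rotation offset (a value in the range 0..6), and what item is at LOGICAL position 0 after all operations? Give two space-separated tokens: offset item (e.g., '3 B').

After op 1 (rotate(+1)): offset=1, physical=[A,B,C,D,E,F,G], logical=[B,C,D,E,F,G,A]
After op 2 (rotate(-1)): offset=0, physical=[A,B,C,D,E,F,G], logical=[A,B,C,D,E,F,G]
After op 3 (rotate(-2)): offset=5, physical=[A,B,C,D,E,F,G], logical=[F,G,A,B,C,D,E]
After op 4 (swap(1, 2)): offset=5, physical=[G,B,C,D,E,F,A], logical=[F,A,G,B,C,D,E]
After op 5 (replace(4, 'f')): offset=5, physical=[G,B,f,D,E,F,A], logical=[F,A,G,B,f,D,E]
After op 6 (replace(1, 'i')): offset=5, physical=[G,B,f,D,E,F,i], logical=[F,i,G,B,f,D,E]

Answer: 5 F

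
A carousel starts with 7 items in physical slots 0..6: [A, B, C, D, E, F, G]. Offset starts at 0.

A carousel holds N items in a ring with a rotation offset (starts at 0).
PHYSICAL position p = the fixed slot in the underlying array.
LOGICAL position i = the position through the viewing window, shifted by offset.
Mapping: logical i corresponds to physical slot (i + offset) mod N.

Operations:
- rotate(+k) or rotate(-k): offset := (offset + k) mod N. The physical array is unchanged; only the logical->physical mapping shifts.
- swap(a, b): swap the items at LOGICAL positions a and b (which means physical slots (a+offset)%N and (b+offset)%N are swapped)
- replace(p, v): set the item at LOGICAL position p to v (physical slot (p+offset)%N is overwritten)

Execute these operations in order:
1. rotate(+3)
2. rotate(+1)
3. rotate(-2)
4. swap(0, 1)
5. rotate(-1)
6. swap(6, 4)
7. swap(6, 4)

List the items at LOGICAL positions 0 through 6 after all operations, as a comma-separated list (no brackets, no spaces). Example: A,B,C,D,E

Answer: B,D,C,E,F,G,A

Derivation:
After op 1 (rotate(+3)): offset=3, physical=[A,B,C,D,E,F,G], logical=[D,E,F,G,A,B,C]
After op 2 (rotate(+1)): offset=4, physical=[A,B,C,D,E,F,G], logical=[E,F,G,A,B,C,D]
After op 3 (rotate(-2)): offset=2, physical=[A,B,C,D,E,F,G], logical=[C,D,E,F,G,A,B]
After op 4 (swap(0, 1)): offset=2, physical=[A,B,D,C,E,F,G], logical=[D,C,E,F,G,A,B]
After op 5 (rotate(-1)): offset=1, physical=[A,B,D,C,E,F,G], logical=[B,D,C,E,F,G,A]
After op 6 (swap(6, 4)): offset=1, physical=[F,B,D,C,E,A,G], logical=[B,D,C,E,A,G,F]
After op 7 (swap(6, 4)): offset=1, physical=[A,B,D,C,E,F,G], logical=[B,D,C,E,F,G,A]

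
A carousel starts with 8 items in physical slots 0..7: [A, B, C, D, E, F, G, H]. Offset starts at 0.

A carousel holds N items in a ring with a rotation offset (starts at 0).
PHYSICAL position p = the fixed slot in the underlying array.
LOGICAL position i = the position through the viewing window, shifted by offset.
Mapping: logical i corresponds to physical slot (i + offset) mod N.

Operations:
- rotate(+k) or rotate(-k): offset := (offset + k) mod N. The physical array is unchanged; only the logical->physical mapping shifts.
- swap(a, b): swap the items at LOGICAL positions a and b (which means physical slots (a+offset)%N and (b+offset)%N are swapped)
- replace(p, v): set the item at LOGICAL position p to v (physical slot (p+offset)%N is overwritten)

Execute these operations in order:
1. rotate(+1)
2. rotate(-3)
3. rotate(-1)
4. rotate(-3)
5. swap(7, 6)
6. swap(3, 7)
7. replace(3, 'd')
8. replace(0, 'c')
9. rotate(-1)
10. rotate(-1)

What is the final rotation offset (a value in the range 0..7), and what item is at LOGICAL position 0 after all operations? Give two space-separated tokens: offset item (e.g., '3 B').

After op 1 (rotate(+1)): offset=1, physical=[A,B,C,D,E,F,G,H], logical=[B,C,D,E,F,G,H,A]
After op 2 (rotate(-3)): offset=6, physical=[A,B,C,D,E,F,G,H], logical=[G,H,A,B,C,D,E,F]
After op 3 (rotate(-1)): offset=5, physical=[A,B,C,D,E,F,G,H], logical=[F,G,H,A,B,C,D,E]
After op 4 (rotate(-3)): offset=2, physical=[A,B,C,D,E,F,G,H], logical=[C,D,E,F,G,H,A,B]
After op 5 (swap(7, 6)): offset=2, physical=[B,A,C,D,E,F,G,H], logical=[C,D,E,F,G,H,B,A]
After op 6 (swap(3, 7)): offset=2, physical=[B,F,C,D,E,A,G,H], logical=[C,D,E,A,G,H,B,F]
After op 7 (replace(3, 'd')): offset=2, physical=[B,F,C,D,E,d,G,H], logical=[C,D,E,d,G,H,B,F]
After op 8 (replace(0, 'c')): offset=2, physical=[B,F,c,D,E,d,G,H], logical=[c,D,E,d,G,H,B,F]
After op 9 (rotate(-1)): offset=1, physical=[B,F,c,D,E,d,G,H], logical=[F,c,D,E,d,G,H,B]
After op 10 (rotate(-1)): offset=0, physical=[B,F,c,D,E,d,G,H], logical=[B,F,c,D,E,d,G,H]

Answer: 0 B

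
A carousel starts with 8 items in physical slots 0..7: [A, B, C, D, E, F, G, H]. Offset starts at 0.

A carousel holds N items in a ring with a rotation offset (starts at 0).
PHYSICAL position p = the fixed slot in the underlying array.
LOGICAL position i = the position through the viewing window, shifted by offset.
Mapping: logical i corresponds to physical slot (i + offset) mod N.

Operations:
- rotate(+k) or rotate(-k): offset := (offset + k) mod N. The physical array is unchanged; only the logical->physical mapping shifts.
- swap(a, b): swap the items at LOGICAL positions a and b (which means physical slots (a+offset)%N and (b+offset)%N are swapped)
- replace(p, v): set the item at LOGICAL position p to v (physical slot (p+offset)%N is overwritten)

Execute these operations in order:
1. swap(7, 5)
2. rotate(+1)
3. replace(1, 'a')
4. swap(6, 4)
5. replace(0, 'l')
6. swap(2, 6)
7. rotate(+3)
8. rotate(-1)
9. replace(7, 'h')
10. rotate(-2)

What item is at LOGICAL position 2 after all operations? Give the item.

After op 1 (swap(7, 5)): offset=0, physical=[A,B,C,D,E,H,G,F], logical=[A,B,C,D,E,H,G,F]
After op 2 (rotate(+1)): offset=1, physical=[A,B,C,D,E,H,G,F], logical=[B,C,D,E,H,G,F,A]
After op 3 (replace(1, 'a')): offset=1, physical=[A,B,a,D,E,H,G,F], logical=[B,a,D,E,H,G,F,A]
After op 4 (swap(6, 4)): offset=1, physical=[A,B,a,D,E,F,G,H], logical=[B,a,D,E,F,G,H,A]
After op 5 (replace(0, 'l')): offset=1, physical=[A,l,a,D,E,F,G,H], logical=[l,a,D,E,F,G,H,A]
After op 6 (swap(2, 6)): offset=1, physical=[A,l,a,H,E,F,G,D], logical=[l,a,H,E,F,G,D,A]
After op 7 (rotate(+3)): offset=4, physical=[A,l,a,H,E,F,G,D], logical=[E,F,G,D,A,l,a,H]
After op 8 (rotate(-1)): offset=3, physical=[A,l,a,H,E,F,G,D], logical=[H,E,F,G,D,A,l,a]
After op 9 (replace(7, 'h')): offset=3, physical=[A,l,h,H,E,F,G,D], logical=[H,E,F,G,D,A,l,h]
After op 10 (rotate(-2)): offset=1, physical=[A,l,h,H,E,F,G,D], logical=[l,h,H,E,F,G,D,A]

Answer: H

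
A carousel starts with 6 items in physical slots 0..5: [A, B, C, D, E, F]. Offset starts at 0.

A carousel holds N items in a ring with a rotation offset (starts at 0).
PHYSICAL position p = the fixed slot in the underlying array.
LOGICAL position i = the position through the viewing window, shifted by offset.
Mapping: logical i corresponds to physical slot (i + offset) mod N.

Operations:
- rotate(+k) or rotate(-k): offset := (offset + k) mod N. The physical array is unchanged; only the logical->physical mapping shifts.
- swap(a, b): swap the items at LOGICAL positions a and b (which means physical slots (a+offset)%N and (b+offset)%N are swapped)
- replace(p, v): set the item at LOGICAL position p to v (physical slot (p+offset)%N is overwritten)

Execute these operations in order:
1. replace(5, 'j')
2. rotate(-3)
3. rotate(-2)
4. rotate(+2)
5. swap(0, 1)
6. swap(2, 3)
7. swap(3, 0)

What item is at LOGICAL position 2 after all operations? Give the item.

After op 1 (replace(5, 'j')): offset=0, physical=[A,B,C,D,E,j], logical=[A,B,C,D,E,j]
After op 2 (rotate(-3)): offset=3, physical=[A,B,C,D,E,j], logical=[D,E,j,A,B,C]
After op 3 (rotate(-2)): offset=1, physical=[A,B,C,D,E,j], logical=[B,C,D,E,j,A]
After op 4 (rotate(+2)): offset=3, physical=[A,B,C,D,E,j], logical=[D,E,j,A,B,C]
After op 5 (swap(0, 1)): offset=3, physical=[A,B,C,E,D,j], logical=[E,D,j,A,B,C]
After op 6 (swap(2, 3)): offset=3, physical=[j,B,C,E,D,A], logical=[E,D,A,j,B,C]
After op 7 (swap(3, 0)): offset=3, physical=[E,B,C,j,D,A], logical=[j,D,A,E,B,C]

Answer: A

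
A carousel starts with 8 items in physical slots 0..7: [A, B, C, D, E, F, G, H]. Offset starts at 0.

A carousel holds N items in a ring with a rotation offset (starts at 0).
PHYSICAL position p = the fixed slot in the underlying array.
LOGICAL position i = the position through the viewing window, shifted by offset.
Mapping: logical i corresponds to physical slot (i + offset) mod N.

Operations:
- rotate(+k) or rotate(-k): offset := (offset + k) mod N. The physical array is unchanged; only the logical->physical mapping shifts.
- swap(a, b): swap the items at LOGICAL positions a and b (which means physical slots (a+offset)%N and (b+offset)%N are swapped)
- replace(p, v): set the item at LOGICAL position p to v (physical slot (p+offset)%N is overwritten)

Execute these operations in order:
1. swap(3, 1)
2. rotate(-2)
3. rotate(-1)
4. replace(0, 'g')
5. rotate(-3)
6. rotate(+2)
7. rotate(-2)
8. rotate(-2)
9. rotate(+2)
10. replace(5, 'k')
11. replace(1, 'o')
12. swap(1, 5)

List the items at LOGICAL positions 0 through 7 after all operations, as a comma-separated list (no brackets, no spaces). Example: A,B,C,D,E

Answer: C,k,E,g,G,o,A,D

Derivation:
After op 1 (swap(3, 1)): offset=0, physical=[A,D,C,B,E,F,G,H], logical=[A,D,C,B,E,F,G,H]
After op 2 (rotate(-2)): offset=6, physical=[A,D,C,B,E,F,G,H], logical=[G,H,A,D,C,B,E,F]
After op 3 (rotate(-1)): offset=5, physical=[A,D,C,B,E,F,G,H], logical=[F,G,H,A,D,C,B,E]
After op 4 (replace(0, 'g')): offset=5, physical=[A,D,C,B,E,g,G,H], logical=[g,G,H,A,D,C,B,E]
After op 5 (rotate(-3)): offset=2, physical=[A,D,C,B,E,g,G,H], logical=[C,B,E,g,G,H,A,D]
After op 6 (rotate(+2)): offset=4, physical=[A,D,C,B,E,g,G,H], logical=[E,g,G,H,A,D,C,B]
After op 7 (rotate(-2)): offset=2, physical=[A,D,C,B,E,g,G,H], logical=[C,B,E,g,G,H,A,D]
After op 8 (rotate(-2)): offset=0, physical=[A,D,C,B,E,g,G,H], logical=[A,D,C,B,E,g,G,H]
After op 9 (rotate(+2)): offset=2, physical=[A,D,C,B,E,g,G,H], logical=[C,B,E,g,G,H,A,D]
After op 10 (replace(5, 'k')): offset=2, physical=[A,D,C,B,E,g,G,k], logical=[C,B,E,g,G,k,A,D]
After op 11 (replace(1, 'o')): offset=2, physical=[A,D,C,o,E,g,G,k], logical=[C,o,E,g,G,k,A,D]
After op 12 (swap(1, 5)): offset=2, physical=[A,D,C,k,E,g,G,o], logical=[C,k,E,g,G,o,A,D]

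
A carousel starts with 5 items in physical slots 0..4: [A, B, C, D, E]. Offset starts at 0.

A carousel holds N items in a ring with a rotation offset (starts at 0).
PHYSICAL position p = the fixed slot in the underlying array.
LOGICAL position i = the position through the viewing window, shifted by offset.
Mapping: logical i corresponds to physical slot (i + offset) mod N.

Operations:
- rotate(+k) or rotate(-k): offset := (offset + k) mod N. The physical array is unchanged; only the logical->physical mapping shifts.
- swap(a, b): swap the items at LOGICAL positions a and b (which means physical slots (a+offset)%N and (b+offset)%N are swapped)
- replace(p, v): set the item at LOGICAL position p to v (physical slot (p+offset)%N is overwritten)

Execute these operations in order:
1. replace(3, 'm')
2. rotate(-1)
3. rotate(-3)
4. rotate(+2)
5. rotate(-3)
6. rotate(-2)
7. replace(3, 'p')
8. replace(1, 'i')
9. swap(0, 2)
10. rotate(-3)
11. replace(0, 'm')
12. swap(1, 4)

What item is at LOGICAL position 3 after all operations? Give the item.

Answer: A

Derivation:
After op 1 (replace(3, 'm')): offset=0, physical=[A,B,C,m,E], logical=[A,B,C,m,E]
After op 2 (rotate(-1)): offset=4, physical=[A,B,C,m,E], logical=[E,A,B,C,m]
After op 3 (rotate(-3)): offset=1, physical=[A,B,C,m,E], logical=[B,C,m,E,A]
After op 4 (rotate(+2)): offset=3, physical=[A,B,C,m,E], logical=[m,E,A,B,C]
After op 5 (rotate(-3)): offset=0, physical=[A,B,C,m,E], logical=[A,B,C,m,E]
After op 6 (rotate(-2)): offset=3, physical=[A,B,C,m,E], logical=[m,E,A,B,C]
After op 7 (replace(3, 'p')): offset=3, physical=[A,p,C,m,E], logical=[m,E,A,p,C]
After op 8 (replace(1, 'i')): offset=3, physical=[A,p,C,m,i], logical=[m,i,A,p,C]
After op 9 (swap(0, 2)): offset=3, physical=[m,p,C,A,i], logical=[A,i,m,p,C]
After op 10 (rotate(-3)): offset=0, physical=[m,p,C,A,i], logical=[m,p,C,A,i]
After op 11 (replace(0, 'm')): offset=0, physical=[m,p,C,A,i], logical=[m,p,C,A,i]
After op 12 (swap(1, 4)): offset=0, physical=[m,i,C,A,p], logical=[m,i,C,A,p]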